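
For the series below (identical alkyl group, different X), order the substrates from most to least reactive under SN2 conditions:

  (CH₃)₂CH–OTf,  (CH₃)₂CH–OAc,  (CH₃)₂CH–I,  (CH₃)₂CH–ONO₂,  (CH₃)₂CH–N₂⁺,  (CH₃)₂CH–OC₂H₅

(CH₃)₂CH–N₂⁺ > (CH₃)₂CH–OTf > (CH₃)₂CH–I > (CH₃)₂CH–ONO₂ > (CH₃)₂CH–OAc > (CH₃)₂CH–OC₂H₅

Identical carbon frameworks mean the comparison reduces to leaving-group quality.
A good leaving group is a weak base: the lower the pKₐ of its conjugate acid, the more readily it departs.
(CH₃)₂CH–N₂⁺ loses N₂: no meaningful conjugate acid; N₂ departs as an exceptionally stable neutral molecule
(CH₃)₂CH–OTf loses OTf⁻: pKₐ(CF₃SO₃H (triflic acid)) ≈ -14
(CH₃)₂CH–I loses I⁻: pKₐ(HI) ≈ -10
(CH₃)₂CH–ONO₂ loses NO₃⁻: pKₐ(HNO₃) ≈ -1.3
(CH₃)₂CH–OAc loses AcO⁻: pKₐ(CH₃COOH) ≈ 4.8
(CH₃)₂CH–OC₂H₅ loses CH₃CH₂O⁻: pKₐ(CH₃CH₂OH) ≈ 16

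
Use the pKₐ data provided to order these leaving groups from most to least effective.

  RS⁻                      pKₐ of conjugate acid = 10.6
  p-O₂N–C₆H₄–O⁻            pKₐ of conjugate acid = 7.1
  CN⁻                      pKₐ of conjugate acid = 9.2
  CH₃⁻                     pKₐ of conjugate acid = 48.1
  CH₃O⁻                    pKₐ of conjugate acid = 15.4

p-O₂N–C₆H₄–O⁻ > CN⁻ > RS⁻ > CH₃O⁻ > CH₃⁻

Lower conjugate-acid pKₐ ⇒ weaker base ⇒ better leaving group.
Sorting by the given values: p-O₂N–C₆H₄–O⁻ (7.1), CN⁻ (9.2), RS⁻ (10.6), CH₃O⁻ (15.4), CH₃⁻ (48.1).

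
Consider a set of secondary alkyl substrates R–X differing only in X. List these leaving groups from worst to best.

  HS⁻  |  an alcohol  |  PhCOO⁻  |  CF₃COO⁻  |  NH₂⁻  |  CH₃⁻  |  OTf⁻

Leaving-group ability tracks the stability of the departed species; conjugate-acid pKₐ is the usual yardstick (lower pKₐ → better LG).
OTf⁻: pKₐ(CF₃SO₃H (triflic acid)) ≈ -14
an alcohol: pKₐ(R'OH₂⁺) ≈ -2.4
CF₃COO⁻: pKₐ(CF₃COOH) ≈ 0.2
PhCOO⁻: pKₐ(C₆H₅COOH) ≈ 4.2
HS⁻: pKₐ(H₂S) ≈ 7
NH₂⁻: pKₐ(NH₃) ≈ 38
CH₃⁻: pKₐ(CH₄) ≈ 48
Listed from poorest to best leaving group as asked.

CH₃⁻ < NH₂⁻ < HS⁻ < PhCOO⁻ < CF₃COO⁻ < an alcohol < OTf⁻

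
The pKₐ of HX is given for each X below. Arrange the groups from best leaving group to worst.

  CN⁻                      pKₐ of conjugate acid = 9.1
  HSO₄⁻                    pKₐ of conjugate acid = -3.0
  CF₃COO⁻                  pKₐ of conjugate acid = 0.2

Lower conjugate-acid pKₐ ⇒ weaker base ⇒ better leaving group.
Sorting by the given values: HSO₄⁻ (-3.0), CF₃COO⁻ (0.2), CN⁻ (9.1).

HSO₄⁻ > CF₃COO⁻ > CN⁻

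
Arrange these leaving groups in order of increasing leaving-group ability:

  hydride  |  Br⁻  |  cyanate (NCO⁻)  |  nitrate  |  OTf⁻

hydride < cyanate (NCO⁻) < nitrate < Br⁻ < OTf⁻

The more stable X⁻ (or X) is on its own — i.e. the weaker a base it is — the better a leaving group it makes.
OTf⁻: pKₐ(CF₃SO₃H (triflic acid)) ≈ -14 — charge spread over three oxygens and a CF₃ group; the premier leaving group in synthesis
Br⁻: pKₐ(HBr) ≈ -9
nitrate: pKₐ(HNO₃) ≈ -1.3
cyanate (NCO⁻): pKₐ(HOCN) ≈ 3.5 — resonance between N and O
hydride: pKₐ(H₂) ≈ 36 — extremely strong base; leaves only in special hydride-transfer contexts
The question asks for worst first, so the sequence is read in increasing leaving-group ability.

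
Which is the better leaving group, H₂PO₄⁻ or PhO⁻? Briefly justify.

H₂PO₄⁻ is the better leaving group.
pKₐ(H₃PO₄) ≈ 2.1 versus pKₐ(C₆H₅OH (phenol)) ≈ 10: H₂PO₄⁻ is the much weaker base.
Moderate base; biological leaving group after further activation.

H₂PO₄⁻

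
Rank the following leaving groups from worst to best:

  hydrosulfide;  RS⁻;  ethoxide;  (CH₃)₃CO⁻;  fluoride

Leaving-group ability tracks the stability of the departed species; conjugate-acid pKₐ is the usual yardstick (lower pKₐ → better LG).
fluoride: pKₐ(HF) ≈ 3.2 — small and strongly basic; the poor halide leaving group
hydrosulfide: pKₐ(H₂S) ≈ 7 — larger and more polarisable than the oxygen analogue
RS⁻: pKₐ(RSH (a thiol)) ≈ 10.5
ethoxide: pKₐ(CH₃CH₂OH) ≈ 16 — strong base; alkoxides do not leave unassisted
(CH₃)₃CO⁻: pKₐ(t-BuOH) ≈ 18 — bulky, strongly basic alkoxide
Listed from poorest to best leaving group as asked.

(CH₃)₃CO⁻ < ethoxide < RS⁻ < hydrosulfide < fluoride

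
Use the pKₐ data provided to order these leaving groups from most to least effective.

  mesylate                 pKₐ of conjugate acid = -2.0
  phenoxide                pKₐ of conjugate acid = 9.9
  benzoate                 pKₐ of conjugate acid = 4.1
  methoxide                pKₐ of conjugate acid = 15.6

mesylate > benzoate > phenoxide > methoxide

Lower conjugate-acid pKₐ ⇒ weaker base ⇒ better leaving group.
Sorting by the given values: mesylate (-2.0), benzoate (4.1), phenoxide (9.9), methoxide (15.6).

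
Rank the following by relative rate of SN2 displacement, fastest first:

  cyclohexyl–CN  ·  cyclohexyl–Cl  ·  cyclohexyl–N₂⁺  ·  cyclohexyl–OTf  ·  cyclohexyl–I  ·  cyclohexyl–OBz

cyclohexyl–N₂⁺ > cyclohexyl–OTf > cyclohexyl–I > cyclohexyl–Cl > cyclohexyl–OBz > cyclohexyl–CN

Identical carbon frameworks mean the comparison reduces to leaving-group quality.
Rank by basicity of the departing species: weakest base leaves most easily.
cyclohexyl–N₂⁺ loses N₂: no meaningful conjugate acid; N₂ departs as an exceptionally stable neutral molecule
cyclohexyl–OTf loses OTf⁻: pKₐ(CF₃SO₃H (triflic acid)) ≈ -14
cyclohexyl–I loses I⁻: pKₐ(HI) ≈ -10
cyclohexyl–Cl loses Cl⁻: pKₐ(HCl) ≈ -7
cyclohexyl–OBz loses PhCOO⁻: pKₐ(C₆H₅COOH) ≈ 4.2
cyclohexyl–CN loses CN⁻: pKₐ(HCN) ≈ 9.2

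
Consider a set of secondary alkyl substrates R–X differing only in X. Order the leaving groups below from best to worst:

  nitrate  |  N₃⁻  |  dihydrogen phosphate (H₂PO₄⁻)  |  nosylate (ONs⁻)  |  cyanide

nosylate (ONs⁻): pKₐ(p-O₂NC₆H₄SO₃H) ≈ -3.5
nitrate: pKₐ(HNO₃) ≈ -1.3
dihydrogen phosphate (H₂PO₄⁻): pKₐ(H₃PO₄) ≈ 2.1 — moderate base; biological leaving group after further activation
N₃⁻: pKₐ(HN₃) ≈ 4.7 — linear, resonance-stabilised
cyanide: pKₐ(HCN) ≈ 9.2

nosylate (ONs⁻) > nitrate > dihydrogen phosphate (H₂PO₄⁻) > N₃⁻ > cyanide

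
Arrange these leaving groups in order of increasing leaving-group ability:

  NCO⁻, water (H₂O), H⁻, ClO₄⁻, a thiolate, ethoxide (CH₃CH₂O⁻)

Rank by basicity of the departing species: weakest base leaves most easily.
ClO₄⁻: pKₐ(HClO₄) ≈ -10
water (H₂O): pKₐ(H₃O⁺) ≈ -1.7
NCO⁻: pKₐ(HOCN) ≈ 3.5
a thiolate: pKₐ(RSH (a thiol)) ≈ 10.5
ethoxide (CH₃CH₂O⁻): pKₐ(CH₃CH₂OH) ≈ 16
H⁻: pKₐ(H₂) ≈ 36
The question asks for worst first, so the sequence is read in increasing leaving-group ability.

H⁻ < ethoxide (CH₃CH₂O⁻) < a thiolate < NCO⁻ < water (H₂O) < ClO₄⁻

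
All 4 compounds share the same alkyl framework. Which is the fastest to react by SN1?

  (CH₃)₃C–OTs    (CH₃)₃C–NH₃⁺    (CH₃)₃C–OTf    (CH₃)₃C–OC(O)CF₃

With the same alkyl group throughout, only the leaving group differentiates the rates.
The more stable X⁻ (or X) is on its own — i.e. the weaker a base it is — the better a leaving group it makes.
(CH₃)₃C–OTf loses OTf⁻: pKₐ(CF₃SO₃H (triflic acid)) ≈ -14
(CH₃)₃C–OTs loses OTs⁻: pKₐ(p-CH₃C₆H₄SO₃H (TsOH)) ≈ -2.8
(CH₃)₃C–OC(O)CF₃ loses CF₃COO⁻: pKₐ(CF₃COOH) ≈ 0.2
(CH₃)₃C–NH₃⁺ loses NH₃: pKₐ(NH₄⁺) ≈ 9.2

(CH₃)₃C–OTf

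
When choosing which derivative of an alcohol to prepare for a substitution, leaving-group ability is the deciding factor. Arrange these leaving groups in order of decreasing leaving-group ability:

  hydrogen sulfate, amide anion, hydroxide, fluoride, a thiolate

hydrogen sulfate > fluoride > a thiolate > hydroxide > amide anion

Leaving-group ability tracks the stability of the departed species; conjugate-acid pKₐ is the usual yardstick (lower pKₐ → better LG).
hydrogen sulfate: pKₐ(H₂SO₄) ≈ -3
fluoride: pKₐ(HF) ≈ 3.2
a thiolate: pKₐ(RSH (a thiol)) ≈ 10.5
hydroxide: pKₐ(H₂O) ≈ 15.7
amide anion: pKₐ(NH₃) ≈ 38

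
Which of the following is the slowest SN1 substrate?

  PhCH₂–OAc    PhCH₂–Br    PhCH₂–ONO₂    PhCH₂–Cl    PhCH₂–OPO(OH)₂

PhCH₂–OAc

Same R in every case — rank the leaving groups.
Leaving-group ability tracks the stability of the departed species; conjugate-acid pKₐ is the usual yardstick (lower pKₐ → better LG).
PhCH₂–Br loses Br⁻: pKₐ(HBr) ≈ -9
PhCH₂–Cl loses Cl⁻: pKₐ(HCl) ≈ -7
PhCH₂–ONO₂ loses NO₃⁻: pKₐ(HNO₃) ≈ -1.3
PhCH₂–OPO(OH)₂ loses H₂PO₄⁻: pKₐ(H₃PO₄) ≈ 2.1
PhCH₂–OAc loses AcO⁻: pKₐ(CH₃COOH) ≈ 4.8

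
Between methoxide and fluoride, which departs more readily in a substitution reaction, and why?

fluoride is the better leaving group.
pKₐ(HF) ≈ 3.2 versus pKₐ(CH₃OH) ≈ 15.5: fluoride is the much weaker base.
Small and strongly basic; the poor halide leaving group.

fluoride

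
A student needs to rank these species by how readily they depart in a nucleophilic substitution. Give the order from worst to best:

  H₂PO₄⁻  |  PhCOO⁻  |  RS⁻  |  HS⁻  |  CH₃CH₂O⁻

H₂PO₄⁻: pKₐ(H₃PO₄) ≈ 2.1 — moderate base; biological leaving group after further activation
PhCOO⁻: pKₐ(C₆H₅COOH) ≈ 4.2
HS⁻: pKₐ(H₂S) ≈ 7 — larger and more polarisable than the oxygen analogue
RS⁻: pKₐ(RSH (a thiol)) ≈ 10.5 — moderately basic; rarely leaves without activation
CH₃CH₂O⁻: pKₐ(CH₃CH₂OH) ≈ 16
Reversing gives the worst-to-best order requested.

CH₃CH₂O⁻ < RS⁻ < HS⁻ < PhCOO⁻ < H₂PO₄⁻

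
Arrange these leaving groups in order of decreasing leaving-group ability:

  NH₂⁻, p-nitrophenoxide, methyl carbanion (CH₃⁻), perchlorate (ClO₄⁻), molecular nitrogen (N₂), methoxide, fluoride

A good leaving group is a weak base: the lower the pKₐ of its conjugate acid, the more readily it departs.
molecular nitrogen (N₂): no meaningful conjugate acid; N₂ departs as an exceptionally stable neutral molecule
perchlorate (ClO₄⁻): pKₐ(HClO₄) ≈ -10
fluoride: pKₐ(HF) ≈ 3.2 — small and strongly basic; the poor halide leaving group
p-nitrophenoxide: pKₐ(p-nitrophenol) ≈ 7.2 — nitro group delocalises the charge; the classic chromogenic LG
methoxide: pKₐ(CH₃OH) ≈ 15.5 — strong base; alkoxides do not leave unassisted
NH₂⁻: pKₐ(NH₃) ≈ 38 — extremely strong base; never a leaving group
methyl carbanion (CH₃⁻): pKₐ(CH₄) ≈ 48 — unstabilised carbanion; the worst conceivable leaving group

molecular nitrogen (N₂) > perchlorate (ClO₄⁻) > fluoride > p-nitrophenoxide > methoxide > NH₂⁻ > methyl carbanion (CH₃⁻)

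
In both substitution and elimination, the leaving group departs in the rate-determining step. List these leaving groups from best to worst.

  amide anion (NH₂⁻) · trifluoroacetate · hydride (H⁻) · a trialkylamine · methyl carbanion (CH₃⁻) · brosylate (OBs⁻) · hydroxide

brosylate (OBs⁻) > trifluoroacetate > a trialkylamine > hydroxide > hydride (H⁻) > amide anion (NH₂⁻) > methyl carbanion (CH₃⁻)

A good leaving group is a weak base: the lower the pKₐ of its conjugate acid, the more readily it departs.
brosylate (OBs⁻): pKₐ(p-BrC₆H₄SO₃H) ≈ -2.8
trifluoroacetate: pKₐ(CF₃COOH) ≈ 0.2 — strongly electron-withdrawing CF₃ stabilises the carboxylate
a trialkylamine: pKₐ(R'₃NH⁺) ≈ 10.7 — neutral but still a fairly strong base; Hofmann-elimination LG
hydroxide: pKₐ(H₂O) ≈ 15.7 — strong base; essentially never leaves without prior activation
hydride (H⁻): pKₐ(H₂) ≈ 36 — extremely strong base; leaves only in special hydride-transfer contexts
amide anion (NH₂⁻): pKₐ(NH₃) ≈ 38 — extremely strong base; never a leaving group
methyl carbanion (CH₃⁻): pKₐ(CH₄) ≈ 48 — unstabilised carbanion; the worst conceivable leaving group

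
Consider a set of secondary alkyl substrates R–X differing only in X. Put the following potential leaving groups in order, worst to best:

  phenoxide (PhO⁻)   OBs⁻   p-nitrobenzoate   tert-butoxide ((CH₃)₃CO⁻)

tert-butoxide ((CH₃)₃CO⁻) < phenoxide (PhO⁻) < p-nitrobenzoate < OBs⁻

The more stable X⁻ (or X) is on its own — i.e. the weaker a base it is — the better a leaving group it makes.
OBs⁻: pKₐ(p-BrC₆H₄SO₃H) ≈ -2.8
p-nitrobenzoate: pKₐ(p-nitrobenzoic acid) ≈ 3.4
phenoxide (PhO⁻): pKₐ(C₆H₅OH (phenol)) ≈ 10
tert-butoxide ((CH₃)₃CO⁻): pKₐ(t-BuOH) ≈ 18
Listed from poorest to best leaving group as asked.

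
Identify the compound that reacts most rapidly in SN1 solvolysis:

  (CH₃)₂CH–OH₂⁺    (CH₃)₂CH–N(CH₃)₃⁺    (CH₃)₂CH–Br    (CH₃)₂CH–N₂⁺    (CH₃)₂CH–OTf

(CH₃)₂CH–N₂⁺

With the same alkyl group throughout, only the leaving group differentiates the rates.
Rank by basicity of the departing species: weakest base leaves most easily.
(CH₃)₂CH–N₂⁺ loses N₂: no meaningful conjugate acid; N₂ departs as an exceptionally stable neutral molecule
(CH₃)₂CH–OTf loses OTf⁻: pKₐ(CF₃SO₃H (triflic acid)) ≈ -14
(CH₃)₂CH–Br loses Br⁻: pKₐ(HBr) ≈ -9
(CH₃)₂CH–OH₂⁺ loses H₂O: pKₐ(H₃O⁺) ≈ -1.7
(CH₃)₂CH–N(CH₃)₃⁺ loses NR'₃: pKₐ(R'₃NH⁺) ≈ 10.7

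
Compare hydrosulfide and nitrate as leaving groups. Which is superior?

nitrate

nitrate is the better leaving group.
pKₐ(HNO₃) ≈ -1.3 versus pKₐ(H₂S) ≈ 7: nitrate is the much weaker base.
Resonance-delocalised over three oxygens.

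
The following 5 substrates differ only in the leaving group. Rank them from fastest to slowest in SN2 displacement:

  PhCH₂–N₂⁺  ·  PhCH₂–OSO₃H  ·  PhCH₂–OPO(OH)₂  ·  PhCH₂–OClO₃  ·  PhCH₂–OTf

PhCH₂–N₂⁺ > PhCH₂–OTf > PhCH₂–OClO₃ > PhCH₂–OSO₃H > PhCH₂–OPO(OH)₂

The skeletons are identical, so relative rate is governed entirely by leaving-group ability.
Rank by basicity of the departing species: weakest base leaves most easily.
PhCH₂–N₂⁺ loses N₂: no meaningful conjugate acid; N₂ departs as an exceptionally stable neutral molecule
PhCH₂–OTf loses OTf⁻: pKₐ(CF₃SO₃H (triflic acid)) ≈ -14
PhCH₂–OClO₃ loses ClO₄⁻: pKₐ(HClO₄) ≈ -10
PhCH₂–OSO₃H loses HSO₄⁻: pKₐ(H₂SO₄) ≈ -3
PhCH₂–OPO(OH)₂ loses H₂PO₄⁻: pKₐ(H₃PO₄) ≈ 2.1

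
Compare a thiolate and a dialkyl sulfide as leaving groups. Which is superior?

a dialkyl sulfide

a dialkyl sulfide is the better leaving group.
pKₐ(R'₂SH⁺) ≈ -7 versus pKₐ(RSH (a thiol)) ≈ 10.5: a dialkyl sulfide is the much weaker base.
Neutral; leaves from a sulfonium salt (R–SR'₂⁺).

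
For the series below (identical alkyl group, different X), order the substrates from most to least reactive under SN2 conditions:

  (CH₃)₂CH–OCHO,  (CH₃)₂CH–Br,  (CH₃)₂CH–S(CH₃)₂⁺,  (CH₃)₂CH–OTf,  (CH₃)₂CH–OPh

(CH₃)₂CH–OTf > (CH₃)₂CH–Br > (CH₃)₂CH–S(CH₃)₂⁺ > (CH₃)₂CH–OCHO > (CH₃)₂CH–OPh

Same R in every case — rank the leaving groups.
Leaving-group ability tracks the stability of the departed species; conjugate-acid pKₐ is the usual yardstick (lower pKₐ → better LG).
(CH₃)₂CH–OTf loses OTf⁻: pKₐ(CF₃SO₃H (triflic acid)) ≈ -14
(CH₃)₂CH–Br loses Br⁻: pKₐ(HBr) ≈ -9
(CH₃)₂CH–S(CH₃)₂⁺ loses SR'₂: pKₐ(R'₂SH⁺) ≈ -7
(CH₃)₂CH–OCHO loses HCOO⁻: pKₐ(HCOOH) ≈ 3.8
(CH₃)₂CH–OPh loses PhO⁻: pKₐ(C₆H₅OH (phenol)) ≈ 10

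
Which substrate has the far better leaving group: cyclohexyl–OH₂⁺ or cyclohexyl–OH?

cyclohexyl–OH₂⁺

From cyclohexyl–OH the departing group would be OH⁻ (pKₐ(H₂O) ≈ 15.7). Strong base; essentially never leaves without prior activation.
From cyclohexyl–OH₂⁺ the leaving group is H₂O (pKₐ(H₃O⁺) ≈ -1.7). Neutral; leaves from a protonated alcohol (R–OH₂⁺).
(In practice cyclohexyl–OH₂⁺ is made from cyclohexyl–OH by protonation with strong acid, converting the leaving group from hydroxide to neutral water.)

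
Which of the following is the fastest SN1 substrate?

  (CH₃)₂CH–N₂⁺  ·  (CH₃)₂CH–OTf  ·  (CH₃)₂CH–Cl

With the same alkyl group throughout, only the leaving group differentiates the rates.
A good leaving group is a weak base: the lower the pKₐ of its conjugate acid, the more readily it departs.
(CH₃)₂CH–N₂⁺ loses N₂: no meaningful conjugate acid; N₂ departs as an exceptionally stable neutral molecule
(CH₃)₂CH–OTf loses OTf⁻: pKₐ(CF₃SO₃H (triflic acid)) ≈ -14
(CH₃)₂CH–Cl loses Cl⁻: pKₐ(HCl) ≈ -7

(CH₃)₂CH–N₂⁺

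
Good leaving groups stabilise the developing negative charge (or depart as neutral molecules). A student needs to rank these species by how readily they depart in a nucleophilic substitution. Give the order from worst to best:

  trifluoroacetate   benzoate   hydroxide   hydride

hydride < hydroxide < benzoate < trifluoroacetate

Leaving-group ability tracks the stability of the departed species; conjugate-acid pKₐ is the usual yardstick (lower pKₐ → better LG).
trifluoroacetate: pKₐ(CF₃COOH) ≈ 0.2 — strongly electron-withdrawing CF₃ stabilises the carboxylate
benzoate: pKₐ(C₆H₅COOH) ≈ 4.2
hydroxide: pKₐ(H₂O) ≈ 15.7
hydride: pKₐ(H₂) ≈ 36 — extremely strong base; leaves only in special hydride-transfer contexts
Reversing gives the worst-to-best order requested.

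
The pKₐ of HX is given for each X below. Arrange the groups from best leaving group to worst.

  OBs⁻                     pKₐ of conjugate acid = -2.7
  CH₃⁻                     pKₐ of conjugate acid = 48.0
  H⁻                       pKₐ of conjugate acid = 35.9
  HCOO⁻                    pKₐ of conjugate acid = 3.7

OBs⁻ > HCOO⁻ > H⁻ > CH₃⁻

Lower conjugate-acid pKₐ ⇒ weaker base ⇒ better leaving group.
Sorting by the given values: OBs⁻ (-2.7), HCOO⁻ (3.7), H⁻ (35.9), CH₃⁻ (48.0).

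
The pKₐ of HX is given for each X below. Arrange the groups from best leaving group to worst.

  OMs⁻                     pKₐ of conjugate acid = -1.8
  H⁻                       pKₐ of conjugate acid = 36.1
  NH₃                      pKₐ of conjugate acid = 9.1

OMs⁻ > NH₃ > H⁻

Lower conjugate-acid pKₐ ⇒ weaker base ⇒ better leaving group.
Sorting by the given values: OMs⁻ (-1.8), NH₃ (9.1), H⁻ (36.1).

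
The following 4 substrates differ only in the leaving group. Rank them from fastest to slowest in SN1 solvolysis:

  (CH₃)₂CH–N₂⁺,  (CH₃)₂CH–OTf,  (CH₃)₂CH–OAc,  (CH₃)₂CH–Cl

Identical carbon frameworks mean the comparison reduces to leaving-group quality.
Rank by basicity of the departing species: weakest base leaves most easily.
(CH₃)₂CH–N₂⁺ loses N₂: no meaningful conjugate acid; N₂ departs as an exceptionally stable neutral molecule
(CH₃)₂CH–OTf loses OTf⁻: pKₐ(CF₃SO₃H (triflic acid)) ≈ -14
(CH₃)₂CH–Cl loses Cl⁻: pKₐ(HCl) ≈ -7
(CH₃)₂CH–OAc loses AcO⁻: pKₐ(CH₃COOH) ≈ 4.8

(CH₃)₂CH–N₂⁺ > (CH₃)₂CH–OTf > (CH₃)₂CH–Cl > (CH₃)₂CH–OAc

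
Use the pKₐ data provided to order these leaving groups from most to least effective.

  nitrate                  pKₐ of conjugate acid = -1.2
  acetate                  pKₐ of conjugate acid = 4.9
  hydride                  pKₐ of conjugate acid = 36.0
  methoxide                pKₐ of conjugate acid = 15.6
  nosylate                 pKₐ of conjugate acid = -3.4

nosylate > nitrate > acetate > methoxide > hydride

Lower conjugate-acid pKₐ ⇒ weaker base ⇒ better leaving group.
Sorting by the given values: nosylate (-3.4), nitrate (-1.2), acetate (4.9), methoxide (15.6), hydride (36.0).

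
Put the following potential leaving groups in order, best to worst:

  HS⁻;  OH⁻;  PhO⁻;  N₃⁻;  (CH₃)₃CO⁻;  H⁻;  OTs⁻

OTs⁻ > N₃⁻ > HS⁻ > PhO⁻ > OH⁻ > (CH₃)₃CO⁻ > H⁻

The more stable X⁻ (or X) is on its own — i.e. the weaker a base it is — the better a leaving group it makes.
OTs⁻: pKₐ(p-CH₃C₆H₄SO₃H (TsOH)) ≈ -2.8 — resonance-delocalised arenesulfonate
N₃⁻: pKₐ(HN₃) ≈ 4.7 — linear, resonance-stabilised
HS⁻: pKₐ(H₂S) ≈ 7 — larger and more polarisable than the oxygen analogue
PhO⁻: pKₐ(C₆H₅OH (phenol)) ≈ 10
OH⁻: pKₐ(H₂O) ≈ 15.7
(CH₃)₃CO⁻: pKₐ(t-BuOH) ≈ 18
H⁻: pKₐ(H₂) ≈ 36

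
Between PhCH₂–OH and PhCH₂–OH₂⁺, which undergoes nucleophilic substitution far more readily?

PhCH₂–OH₂⁺

From PhCH₂–OH the departing group would be OH⁻ (pKₐ(H₂O) ≈ 15.7). Strong base; essentially never leaves without prior activation.
From PhCH₂–OH₂⁺ the leaving group is H₂O (pKₐ(H₃O⁺) ≈ -1.7). Neutral; leaves from a protonated alcohol (R–OH₂⁺).
(In practice PhCH₂–OH₂⁺ is made from PhCH₂–OH by protonation with strong acid, converting the leaving group from hydroxide to neutral water.)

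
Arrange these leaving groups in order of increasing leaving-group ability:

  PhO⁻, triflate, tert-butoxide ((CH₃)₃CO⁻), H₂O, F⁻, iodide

A good leaving group is a weak base: the lower the pKₐ of its conjugate acid, the more readily it departs.
triflate: pKₐ(CF₃SO₃H (triflic acid)) ≈ -14
iodide: pKₐ(HI) ≈ -10 — large, highly polarisable; very weak base
H₂O: pKₐ(H₃O⁺) ≈ -1.7
F⁻: pKₐ(HF) ≈ 3.2
PhO⁻: pKₐ(C₆H₅OH (phenol)) ≈ 10
tert-butoxide ((CH₃)₃CO⁻): pKₐ(t-BuOH) ≈ 18 — bulky, strongly basic alkoxide
The question asks for worst first, so the sequence is read in increasing leaving-group ability.

tert-butoxide ((CH₃)₃CO⁻) < PhO⁻ < F⁻ < H₂O < iodide < triflate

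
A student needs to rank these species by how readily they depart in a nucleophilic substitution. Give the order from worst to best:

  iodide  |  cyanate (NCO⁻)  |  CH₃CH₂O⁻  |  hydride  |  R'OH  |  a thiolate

hydride < CH₃CH₂O⁻ < a thiolate < cyanate (NCO⁻) < R'OH < iodide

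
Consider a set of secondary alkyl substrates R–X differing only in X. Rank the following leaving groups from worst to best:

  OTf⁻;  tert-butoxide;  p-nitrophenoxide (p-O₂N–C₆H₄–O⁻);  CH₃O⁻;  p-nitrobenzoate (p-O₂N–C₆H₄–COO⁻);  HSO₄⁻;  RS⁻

The more stable X⁻ (or X) is on its own — i.e. the weaker a base it is — the better a leaving group it makes.
OTf⁻: pKₐ(CF₃SO₃H (triflic acid)) ≈ -14
HSO₄⁻: pKₐ(H₂SO₄) ≈ -3
p-nitrobenzoate (p-O₂N–C₆H₄–COO⁻): pKₐ(p-nitrobenzoic acid) ≈ 3.4 — electron-withdrawing nitro group stabilises the carboxylate
p-nitrophenoxide (p-O₂N–C₆H₄–O⁻): pKₐ(p-nitrophenol) ≈ 7.2 — nitro group delocalises the charge; the classic chromogenic LG
RS⁻: pKₐ(RSH (a thiol)) ≈ 10.5 — moderately basic; rarely leaves without activation
CH₃O⁻: pKₐ(CH₃OH) ≈ 15.5 — strong base; alkoxides do not leave unassisted
tert-butoxide: pKₐ(t-BuOH) ≈ 18 — bulky, strongly basic alkoxide
The question asks for worst first, so the sequence is read in increasing leaving-group ability.

tert-butoxide < CH₃O⁻ < RS⁻ < p-nitrophenoxide (p-O₂N–C₆H₄–O⁻) < p-nitrobenzoate (p-O₂N–C₆H₄–COO⁻) < HSO₄⁻ < OTf⁻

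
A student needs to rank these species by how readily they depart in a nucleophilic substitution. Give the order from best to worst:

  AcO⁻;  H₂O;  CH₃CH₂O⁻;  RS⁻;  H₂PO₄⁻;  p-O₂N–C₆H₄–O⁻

Leaving-group ability tracks the stability of the departed species; conjugate-acid pKₐ is the usual yardstick (lower pKₐ → better LG).
H₂O: pKₐ(H₃O⁺) ≈ -1.7
H₂PO₄⁻: pKₐ(H₃PO₄) ≈ 2.1
AcO⁻: pKₐ(CH₃COOH) ≈ 4.8
p-O₂N–C₆H₄–O⁻: pKₐ(p-nitrophenol) ≈ 7.2
RS⁻: pKₐ(RSH (a thiol)) ≈ 10.5
CH₃CH₂O⁻: pKₐ(CH₃CH₂OH) ≈ 16

H₂O > H₂PO₄⁻ > AcO⁻ > p-O₂N–C₆H₄–O⁻ > RS⁻ > CH₃CH₂O⁻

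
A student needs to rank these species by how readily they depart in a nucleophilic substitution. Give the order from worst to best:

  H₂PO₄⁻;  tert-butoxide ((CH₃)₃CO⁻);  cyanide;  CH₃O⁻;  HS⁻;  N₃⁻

A good leaving group is a weak base: the lower the pKₐ of its conjugate acid, the more readily it departs.
H₂PO₄⁻: pKₐ(H₃PO₄) ≈ 2.1
N₃⁻: pKₐ(HN₃) ≈ 4.7
HS⁻: pKₐ(H₂S) ≈ 7
cyanide: pKₐ(HCN) ≈ 9.2
CH₃O⁻: pKₐ(CH₃OH) ≈ 15.5
tert-butoxide ((CH₃)₃CO⁻): pKₐ(t-BuOH) ≈ 18
Reversing gives the worst-to-best order requested.

tert-butoxide ((CH₃)₃CO⁻) < CH₃O⁻ < cyanide < HS⁻ < N₃⁻ < H₂PO₄⁻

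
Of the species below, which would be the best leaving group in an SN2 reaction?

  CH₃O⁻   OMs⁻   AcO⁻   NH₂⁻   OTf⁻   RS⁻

Leaving-group ability tracks the stability of the departed species; conjugate-acid pKₐ is the usual yardstick (lower pKₐ → better LG).
OTf⁻: pKₐ(CF₃SO₃H (triflic acid)) ≈ -14
OMs⁻: pKₐ(CH₃SO₃H (MsOH)) ≈ -1.9
AcO⁻: pKₐ(CH₃COOH) ≈ 4.8
RS⁻: pKₐ(RSH (a thiol)) ≈ 10.5
CH₃O⁻: pKₐ(CH₃OH) ≈ 15.5
NH₂⁻: pKₐ(NH₃) ≈ 38

OTf⁻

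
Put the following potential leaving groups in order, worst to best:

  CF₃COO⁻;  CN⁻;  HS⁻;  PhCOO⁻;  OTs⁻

Leaving-group ability tracks the stability of the departed species; conjugate-acid pKₐ is the usual yardstick (lower pKₐ → better LG).
OTs⁻: pKₐ(p-CH₃C₆H₄SO₃H (TsOH)) ≈ -2.8
CF₃COO⁻: pKₐ(CF₃COOH) ≈ 0.2
PhCOO⁻: pKₐ(C₆H₅COOH) ≈ 4.2
HS⁻: pKₐ(H₂S) ≈ 7
CN⁻: pKₐ(HCN) ≈ 9.2
The question asks for worst first, so the sequence is read in increasing leaving-group ability.

CN⁻ < HS⁻ < PhCOO⁻ < CF₃COO⁻ < OTs⁻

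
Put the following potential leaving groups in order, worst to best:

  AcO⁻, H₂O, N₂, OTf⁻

AcO⁻ < H₂O < OTf⁻ < N₂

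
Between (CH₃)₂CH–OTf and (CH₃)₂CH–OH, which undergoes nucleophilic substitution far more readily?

(CH₃)₂CH–OTf

From (CH₃)₂CH–OH the departing group would be OH⁻ (pKₐ(H₂O) ≈ 15.7). Strong base; essentially never leaves without prior activation.
From (CH₃)₂CH–OTf the leaving group is OTf⁻ (pKₐ(CF₃SO₃H (triflic acid)) ≈ -14). Charge spread over three oxygens and a CF₃ group; the premier leaving group in synthesis.
(In practice (CH₃)₂CH–OTf is made from (CH₃)₂CH–OH by treatment with Tf₂O / 2,6-lutidine, converting the hydroxyl into a triflate.)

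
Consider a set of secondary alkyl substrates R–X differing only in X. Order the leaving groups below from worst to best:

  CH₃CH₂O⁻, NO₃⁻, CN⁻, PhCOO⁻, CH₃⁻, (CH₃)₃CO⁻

CH₃⁻ < (CH₃)₃CO⁻ < CH₃CH₂O⁻ < CN⁻ < PhCOO⁻ < NO₃⁻

A good leaving group is a weak base: the lower the pKₐ of its conjugate acid, the more readily it departs.
NO₃⁻: pKₐ(HNO₃) ≈ -1.3 — resonance-delocalised over three oxygens
PhCOO⁻: pKₐ(C₆H₅COOH) ≈ 4.2 — aryl carboxylate
CN⁻: pKₐ(HCN) ≈ 9.2
CH₃CH₂O⁻: pKₐ(CH₃CH₂OH) ≈ 16 — strong base; alkoxides do not leave unassisted
(CH₃)₃CO⁻: pKₐ(t-BuOH) ≈ 18
CH₃⁻: pKₐ(CH₄) ≈ 48
Reversing gives the worst-to-best order requested.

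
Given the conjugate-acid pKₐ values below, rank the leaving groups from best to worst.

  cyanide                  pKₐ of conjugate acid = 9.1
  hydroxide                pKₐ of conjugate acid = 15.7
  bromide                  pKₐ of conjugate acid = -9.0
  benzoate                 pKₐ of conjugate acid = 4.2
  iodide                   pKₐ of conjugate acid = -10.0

Lower conjugate-acid pKₐ ⇒ weaker base ⇒ better leaving group.
Sorting by the given values: iodide (-10.0), bromide (-9.0), benzoate (4.2), cyanide (9.1), hydroxide (15.7).

iodide > bromide > benzoate > cyanide > hydroxide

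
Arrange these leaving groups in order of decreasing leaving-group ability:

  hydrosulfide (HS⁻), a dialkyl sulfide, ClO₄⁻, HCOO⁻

ClO₄⁻ > a dialkyl sulfide > HCOO⁻ > hydrosulfide (HS⁻)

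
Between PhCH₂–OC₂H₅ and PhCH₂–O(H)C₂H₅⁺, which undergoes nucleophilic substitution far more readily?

PhCH₂–O(H)C₂H₅⁺

From PhCH₂–OC₂H₅ the departing group would be CH₃CH₂O⁻ (pKₐ(CH₃CH₂OH) ≈ 16). Strong base; alkoxides do not leave unassisted.
From PhCH₂–O(H)C₂H₅⁺ the leaving group is R'OH (pKₐ(R'OH₂⁺) ≈ -2.4). Neutral; leaves from a protonated ether (an oxonium ion, R–O(H)R'⁺).
(In practice PhCH₂–O(H)C₂H₅⁺ is made from PhCH₂–OC₂H₅ by protonation with concentrated HBr, allowing neutral ethanol, rather than ethoxide, to depart.)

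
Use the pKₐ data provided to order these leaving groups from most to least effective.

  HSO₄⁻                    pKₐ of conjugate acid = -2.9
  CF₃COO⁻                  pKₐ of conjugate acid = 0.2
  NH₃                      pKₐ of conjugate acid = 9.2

Lower conjugate-acid pKₐ ⇒ weaker base ⇒ better leaving group.
Sorting by the given values: HSO₄⁻ (-2.9), CF₃COO⁻ (0.2), NH₃ (9.2).

HSO₄⁻ > CF₃COO⁻ > NH₃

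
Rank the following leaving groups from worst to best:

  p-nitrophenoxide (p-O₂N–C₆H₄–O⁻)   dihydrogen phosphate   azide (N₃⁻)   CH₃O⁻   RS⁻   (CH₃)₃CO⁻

Rank by basicity of the departing species: weakest base leaves most easily.
dihydrogen phosphate: pKₐ(H₃PO₄) ≈ 2.1 — moderate base; biological leaving group after further activation
azide (N₃⁻): pKₐ(HN₃) ≈ 4.7 — linear, resonance-stabilised
p-nitrophenoxide (p-O₂N–C₆H₄–O⁻): pKₐ(p-nitrophenol) ≈ 7.2
RS⁻: pKₐ(RSH (a thiol)) ≈ 10.5
CH₃O⁻: pKₐ(CH₃OH) ≈ 15.5 — strong base; alkoxides do not leave unassisted
(CH₃)₃CO⁻: pKₐ(t-BuOH) ≈ 18 — bulky, strongly basic alkoxide
The question asks for worst first, so the sequence is read in increasing leaving-group ability.

(CH₃)₃CO⁻ < CH₃O⁻ < RS⁻ < p-nitrophenoxide (p-O₂N–C₆H₄–O⁻) < azide (N₃⁻) < dihydrogen phosphate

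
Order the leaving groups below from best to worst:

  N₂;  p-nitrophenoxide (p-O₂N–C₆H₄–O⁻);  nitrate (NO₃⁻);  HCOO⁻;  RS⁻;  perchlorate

Rank by basicity of the departing species: weakest base leaves most easily.
N₂: no meaningful conjugate acid; N₂ departs as an exceptionally stable neutral molecule
perchlorate: pKₐ(HClO₄) ≈ -10 — extremely weak base; rarely used for safety reasons
nitrate (NO₃⁻): pKₐ(HNO₃) ≈ -1.3
HCOO⁻: pKₐ(HCOOH) ≈ 3.8
p-nitrophenoxide (p-O₂N–C₆H₄–O⁻): pKₐ(p-nitrophenol) ≈ 7.2 — nitro group delocalises the charge; the classic chromogenic LG
RS⁻: pKₐ(RSH (a thiol)) ≈ 10.5 — moderately basic; rarely leaves without activation

N₂ > perchlorate > nitrate (NO₃⁻) > HCOO⁻ > p-nitrophenoxide (p-O₂N–C₆H₄–O⁻) > RS⁻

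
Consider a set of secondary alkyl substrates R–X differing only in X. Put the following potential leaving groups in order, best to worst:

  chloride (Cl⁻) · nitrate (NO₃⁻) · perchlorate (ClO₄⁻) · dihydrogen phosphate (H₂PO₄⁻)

perchlorate (ClO₄⁻): pKₐ(HClO₄) ≈ -10 — extremely weak base; rarely used for safety reasons
chloride (Cl⁻): pKₐ(HCl) ≈ -7
nitrate (NO₃⁻): pKₐ(HNO₃) ≈ -1.3 — resonance-delocalised over three oxygens
dihydrogen phosphate (H₂PO₄⁻): pKₐ(H₃PO₄) ≈ 2.1

perchlorate (ClO₄⁻) > chloride (Cl⁻) > nitrate (NO₃⁻) > dihydrogen phosphate (H₂PO₄⁻)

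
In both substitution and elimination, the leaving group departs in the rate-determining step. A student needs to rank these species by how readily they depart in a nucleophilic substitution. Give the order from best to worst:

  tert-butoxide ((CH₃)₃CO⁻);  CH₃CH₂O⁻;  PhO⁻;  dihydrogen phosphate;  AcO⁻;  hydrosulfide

The more stable X⁻ (or X) is on its own — i.e. the weaker a base it is — the better a leaving group it makes.
dihydrogen phosphate: pKₐ(H₃PO₄) ≈ 2.1
AcO⁻: pKₐ(CH₃COOH) ≈ 4.8
hydrosulfide: pKₐ(H₂S) ≈ 7
PhO⁻: pKₐ(C₆H₅OH (phenol)) ≈ 10
CH₃CH₂O⁻: pKₐ(CH₃CH₂OH) ≈ 16
tert-butoxide ((CH₃)₃CO⁻): pKₐ(t-BuOH) ≈ 18

dihydrogen phosphate > AcO⁻ > hydrosulfide > PhO⁻ > CH₃CH₂O⁻ > tert-butoxide ((CH₃)₃CO⁻)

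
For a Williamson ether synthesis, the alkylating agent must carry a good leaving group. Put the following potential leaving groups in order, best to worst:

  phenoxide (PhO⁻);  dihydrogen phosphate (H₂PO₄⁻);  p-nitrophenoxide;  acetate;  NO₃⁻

NO₃⁻ > dihydrogen phosphate (H₂PO₄⁻) > acetate > p-nitrophenoxide > phenoxide (PhO⁻)

A good leaving group is a weak base: the lower the pKₐ of its conjugate acid, the more readily it departs.
NO₃⁻: pKₐ(HNO₃) ≈ -1.3
dihydrogen phosphate (H₂PO₄⁻): pKₐ(H₃PO₄) ≈ 2.1 — moderate base; biological leaving group after further activation
acetate: pKₐ(CH₃COOH) ≈ 4.8 — resonance-stabilised but still a weak base
p-nitrophenoxide: pKₐ(p-nitrophenol) ≈ 7.2 — nitro group delocalises the charge; the classic chromogenic LG
phenoxide (PhO⁻): pKₐ(C₆H₅OH (phenol)) ≈ 10 — resonance into the ring helps, but still a poor LG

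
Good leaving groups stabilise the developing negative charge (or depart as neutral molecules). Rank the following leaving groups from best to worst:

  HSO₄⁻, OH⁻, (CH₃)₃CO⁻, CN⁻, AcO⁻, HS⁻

HSO₄⁻ > AcO⁻ > HS⁻ > CN⁻ > OH⁻ > (CH₃)₃CO⁻

HSO₄⁻: pKₐ(H₂SO₄) ≈ -3 — conjugate base of a strong mineral acid
AcO⁻: pKₐ(CH₃COOH) ≈ 4.8 — resonance-stabilised but still a weak base
HS⁻: pKₐ(H₂S) ≈ 7
CN⁻: pKₐ(HCN) ≈ 9.2 — sp carbon stabilises the charge somewhat, but still a poor LG
OH⁻: pKₐ(H₂O) ≈ 15.7 — strong base; essentially never leaves without prior activation
(CH₃)₃CO⁻: pKₐ(t-BuOH) ≈ 18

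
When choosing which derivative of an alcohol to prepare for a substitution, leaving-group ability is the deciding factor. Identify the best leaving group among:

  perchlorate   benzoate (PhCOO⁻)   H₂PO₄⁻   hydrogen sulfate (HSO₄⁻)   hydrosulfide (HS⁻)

perchlorate

perchlorate: pKₐ(HClO₄) ≈ -10
hydrogen sulfate (HSO₄⁻): pKₐ(H₂SO₄) ≈ -3
H₂PO₄⁻: pKₐ(H₃PO₄) ≈ 2.1
benzoate (PhCOO⁻): pKₐ(C₆H₅COOH) ≈ 4.2
hydrosulfide (HS⁻): pKₐ(H₂S) ≈ 7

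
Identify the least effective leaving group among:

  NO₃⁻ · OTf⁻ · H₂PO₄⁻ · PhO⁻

The more stable X⁻ (or X) is on its own — i.e. the weaker a base it is — the better a leaving group it makes.
OTf⁻: pKₐ(CF₃SO₃H (triflic acid)) ≈ -14
NO₃⁻: pKₐ(HNO₃) ≈ -1.3
H₂PO₄⁻: pKₐ(H₃PO₄) ≈ 2.1
PhO⁻: pKₐ(C₆H₅OH (phenol)) ≈ 10

PhO⁻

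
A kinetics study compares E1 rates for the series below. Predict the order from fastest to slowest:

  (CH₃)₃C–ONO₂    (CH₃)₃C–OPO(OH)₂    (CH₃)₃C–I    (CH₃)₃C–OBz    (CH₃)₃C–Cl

(CH₃)₃C–I > (CH₃)₃C–Cl > (CH₃)₃C–ONO₂ > (CH₃)₃C–OPO(OH)₂ > (CH₃)₃C–OBz

With the same alkyl group throughout, only the leaving group differentiates the rates.
The more stable X⁻ (or X) is on its own — i.e. the weaker a base it is — the better a leaving group it makes.
(CH₃)₃C–I loses I⁻: pKₐ(HI) ≈ -10
(CH₃)₃C–Cl loses Cl⁻: pKₐ(HCl) ≈ -7
(CH₃)₃C–ONO₂ loses NO₃⁻: pKₐ(HNO₃) ≈ -1.3
(CH₃)₃C–OPO(OH)₂ loses H₂PO₄⁻: pKₐ(H₃PO₄) ≈ 2.1
(CH₃)₃C–OBz loses PhCOO⁻: pKₐ(C₆H₅COOH) ≈ 4.2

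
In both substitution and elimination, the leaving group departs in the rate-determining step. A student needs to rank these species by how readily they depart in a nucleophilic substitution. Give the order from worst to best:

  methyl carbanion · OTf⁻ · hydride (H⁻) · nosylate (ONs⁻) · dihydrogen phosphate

The more stable X⁻ (or X) is on its own — i.e. the weaker a base it is — the better a leaving group it makes.
OTf⁻: pKₐ(CF₃SO₃H (triflic acid)) ≈ -14
nosylate (ONs⁻): pKₐ(p-O₂NC₆H₄SO₃H) ≈ -3.5
dihydrogen phosphate: pKₐ(H₃PO₄) ≈ 2.1
hydride (H⁻): pKₐ(H₂) ≈ 36
methyl carbanion: pKₐ(CH₄) ≈ 48
The question asks for worst first, so the sequence is read in increasing leaving-group ability.

methyl carbanion < hydride (H⁻) < dihydrogen phosphate < nosylate (ONs⁻) < OTf⁻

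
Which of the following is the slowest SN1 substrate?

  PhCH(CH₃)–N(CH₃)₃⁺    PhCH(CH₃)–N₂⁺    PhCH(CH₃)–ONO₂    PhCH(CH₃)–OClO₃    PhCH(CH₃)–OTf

PhCH(CH₃)–N(CH₃)₃⁺

With the same alkyl group throughout, only the leaving group differentiates the rates.
The more stable X⁻ (or X) is on its own — i.e. the weaker a base it is — the better a leaving group it makes.
PhCH(CH₃)–N₂⁺ loses N₂: no meaningful conjugate acid; N₂ departs as an exceptionally stable neutral molecule
PhCH(CH₃)–OTf loses OTf⁻: pKₐ(CF₃SO₃H (triflic acid)) ≈ -14
PhCH(CH₃)–OClO₃ loses ClO₄⁻: pKₐ(HClO₄) ≈ -10
PhCH(CH₃)–ONO₂ loses NO₃⁻: pKₐ(HNO₃) ≈ -1.3
PhCH(CH₃)–N(CH₃)₃⁺ loses NR'₃: pKₐ(R'₃NH⁺) ≈ 10.7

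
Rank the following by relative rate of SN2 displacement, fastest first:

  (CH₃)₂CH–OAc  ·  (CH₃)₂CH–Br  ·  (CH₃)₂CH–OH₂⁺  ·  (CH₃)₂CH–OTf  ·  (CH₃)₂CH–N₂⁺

The skeletons are identical, so relative rate is governed entirely by leaving-group ability.
A good leaving group is a weak base: the lower the pKₐ of its conjugate acid, the more readily it departs.
(CH₃)₂CH–N₂⁺ loses N₂: no meaningful conjugate acid; N₂ departs as an exceptionally stable neutral molecule
(CH₃)₂CH–OTf loses OTf⁻: pKₐ(CF₃SO₃H (triflic acid)) ≈ -14
(CH₃)₂CH–Br loses Br⁻: pKₐ(HBr) ≈ -9
(CH₃)₂CH–OH₂⁺ loses H₂O: pKₐ(H₃O⁺) ≈ -1.7
(CH₃)₂CH–OAc loses AcO⁻: pKₐ(CH₃COOH) ≈ 4.8

(CH₃)₂CH–N₂⁺ > (CH₃)₂CH–OTf > (CH₃)₂CH–Br > (CH₃)₂CH–OH₂⁺ > (CH₃)₂CH–OAc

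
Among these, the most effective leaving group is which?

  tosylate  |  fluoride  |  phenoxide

tosylate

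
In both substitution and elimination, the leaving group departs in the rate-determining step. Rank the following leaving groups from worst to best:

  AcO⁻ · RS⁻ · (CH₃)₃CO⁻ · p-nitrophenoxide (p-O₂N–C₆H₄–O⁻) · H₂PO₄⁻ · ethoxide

(CH₃)₃CO⁻ < ethoxide < RS⁻ < p-nitrophenoxide (p-O₂N–C₆H₄–O⁻) < AcO⁻ < H₂PO₄⁻

Leaving-group ability tracks the stability of the departed species; conjugate-acid pKₐ is the usual yardstick (lower pKₐ → better LG).
H₂PO₄⁻: pKₐ(H₃PO₄) ≈ 2.1
AcO⁻: pKₐ(CH₃COOH) ≈ 4.8
p-nitrophenoxide (p-O₂N–C₆H₄–O⁻): pKₐ(p-nitrophenol) ≈ 7.2
RS⁻: pKₐ(RSH (a thiol)) ≈ 10.5
ethoxide: pKₐ(CH₃CH₂OH) ≈ 16 — strong base; alkoxides do not leave unassisted
(CH₃)₃CO⁻: pKₐ(t-BuOH) ≈ 18 — bulky, strongly basic alkoxide
Reversing gives the worst-to-best order requested.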